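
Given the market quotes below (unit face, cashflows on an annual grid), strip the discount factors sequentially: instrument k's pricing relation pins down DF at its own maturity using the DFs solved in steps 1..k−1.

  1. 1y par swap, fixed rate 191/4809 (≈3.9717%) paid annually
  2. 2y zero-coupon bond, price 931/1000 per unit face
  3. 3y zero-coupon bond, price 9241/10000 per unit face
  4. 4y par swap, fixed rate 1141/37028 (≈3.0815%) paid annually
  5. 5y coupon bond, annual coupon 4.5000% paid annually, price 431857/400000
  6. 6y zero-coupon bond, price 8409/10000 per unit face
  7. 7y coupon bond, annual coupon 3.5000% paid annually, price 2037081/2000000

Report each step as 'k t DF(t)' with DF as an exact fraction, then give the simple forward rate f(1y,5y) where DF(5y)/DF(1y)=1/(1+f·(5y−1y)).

1 1 4809/5000
2 2 931/1000
3 3 9241/10000
4 4 8859/10000
5 5 8737/10000
6 6 8409/10000
7 7 8009/10000
f(1y,5y) = ((4809/5000)/(8737/10000) − 1)/(4) = 881/34948 ≈ 2.5209%

step 1 [1y] swap r/1=191/4809: DF=(1 − 191/4809·(0))/(1+191/4809) = 4809/5000 ≈ 0.961800
step 2 [2y] zero: DF = P = 931/1000 ≈ 0.931000
step 3 [3y] zero: DF = P = 9241/10000 ≈ 0.924100
step 4 [4y] swap r/1=1141/37028: DF=(1 − 1141/37028·(0.961800+0.931000+0.924100))/(1+1141/37028) = 8859/10000 ≈ 0.885900
step 5 [5y] bond c/1=9/200: DF=(431857/400000 − 9/200·(0.961800+0.931000+0.924100+0.885900))/(1+9/200) = 8737/10000 ≈ 0.873700
step 6 [6y] zero: DF = P = 8409/10000 ≈ 0.840900
step 7 [7y] bond c/1=7/200: DF=(2037081/2000000 − 7/200·(0.961800+0.931000+0.924100+0.885900+0.873700+0.840900))/(1+7/200) = 8009/10000 ≈ 0.800900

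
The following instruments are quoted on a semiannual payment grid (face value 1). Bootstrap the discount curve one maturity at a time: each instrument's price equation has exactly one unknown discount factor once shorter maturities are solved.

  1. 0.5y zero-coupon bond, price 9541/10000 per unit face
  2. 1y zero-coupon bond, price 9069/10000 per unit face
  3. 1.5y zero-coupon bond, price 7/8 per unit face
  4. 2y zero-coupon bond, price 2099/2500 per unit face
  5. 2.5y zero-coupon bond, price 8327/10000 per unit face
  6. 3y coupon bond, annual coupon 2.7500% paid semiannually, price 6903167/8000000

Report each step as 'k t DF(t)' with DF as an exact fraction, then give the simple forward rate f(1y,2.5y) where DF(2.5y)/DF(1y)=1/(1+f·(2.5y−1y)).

step 1 [0.5y] zero: DF = P = 9541/10000 ≈ 0.954100
step 2 [1y] zero: DF = P = 9069/10000 ≈ 0.906900
step 3 [1.5y] zero: DF = P = 7/8 ≈ 0.875000
step 4 [2y] zero: DF = P = 2099/2500 ≈ 0.839600
step 5 [2.5y] zero: DF = P = 8327/10000 ≈ 0.832700
step 6 [3y] bond c/2=11/800: DF=(6903167/8000000 − 11/800·(0.954100+0.906900+0.875000+0.839600+0.832700))/(1+11/800) = 3957/5000 ≈ 0.791400

1 1/2 9541/10000
2 1 9069/10000
3 3/2 7/8
4 2 2099/2500
5 5/2 8327/10000
6 3 3957/5000
f(1y,2.5y) = ((9069/10000)/(8327/10000) − 1)/(3/2) = 1484/24981 ≈ 5.9405%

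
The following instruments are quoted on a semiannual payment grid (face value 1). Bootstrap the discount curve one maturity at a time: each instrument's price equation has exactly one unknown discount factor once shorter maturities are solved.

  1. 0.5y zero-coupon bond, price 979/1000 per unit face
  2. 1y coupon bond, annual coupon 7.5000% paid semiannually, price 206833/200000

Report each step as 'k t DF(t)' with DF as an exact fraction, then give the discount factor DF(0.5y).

1 1/2 979/1000
2 1 4807/5000
DF(0.5y) = 979/1000 ≈ 0.979000

step 1 [0.5y] zero: DF = P = 979/1000 ≈ 0.979000
step 2 [1y] bond c/2=3/80: DF=(206833/200000 − 3/80·(0.979000))/(1+3/80) = 4807/5000 ≈ 0.961400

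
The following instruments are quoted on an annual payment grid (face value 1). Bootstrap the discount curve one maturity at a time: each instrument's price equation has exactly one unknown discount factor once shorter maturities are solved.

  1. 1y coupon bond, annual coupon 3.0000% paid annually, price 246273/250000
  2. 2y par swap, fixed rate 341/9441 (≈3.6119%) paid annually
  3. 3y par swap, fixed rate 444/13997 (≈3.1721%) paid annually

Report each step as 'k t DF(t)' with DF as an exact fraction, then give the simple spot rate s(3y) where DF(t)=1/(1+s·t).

step 1 [1y] bond c/1=3/100: DF=(246273/250000 − 3/100·(0))/(1+3/100) = 2391/2500 ≈ 0.956400
step 2 [2y] swap r/1=341/9441: DF=(1 − 341/9441·(0.956400))/(1+341/9441) = 4659/5000 ≈ 0.931800
step 3 [3y] swap r/1=444/13997: DF=(1 − 444/13997·(0.956400+0.931800))/(1+444/13997) = 1139/1250 ≈ 0.911200

1 1 2391/2500
2 2 4659/5000
3 3 1139/1250
s(3y) = (1/(1139/1250) − 1)/(3) = 37/1139 ≈ 3.2485%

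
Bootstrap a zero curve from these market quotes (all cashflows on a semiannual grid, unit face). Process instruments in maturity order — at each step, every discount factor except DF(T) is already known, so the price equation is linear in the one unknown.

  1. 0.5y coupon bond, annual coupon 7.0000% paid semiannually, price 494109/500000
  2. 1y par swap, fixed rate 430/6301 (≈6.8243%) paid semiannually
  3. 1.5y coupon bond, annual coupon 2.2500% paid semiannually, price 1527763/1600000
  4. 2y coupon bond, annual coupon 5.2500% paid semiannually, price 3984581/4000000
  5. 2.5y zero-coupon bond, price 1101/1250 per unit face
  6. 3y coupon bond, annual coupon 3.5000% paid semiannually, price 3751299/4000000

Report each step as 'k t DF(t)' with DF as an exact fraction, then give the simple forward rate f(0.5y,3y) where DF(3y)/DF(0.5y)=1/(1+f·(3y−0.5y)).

1 1/2 2387/2500
2 1 1871/2000
3 3/2 577/625
4 2 8987/10000
5 5/2 1101/1250
6 3 8427/10000
f(0.5y,3y) = ((2387/2500)/(8427/10000) − 1)/(5/2) = 2242/42135 ≈ 5.3210%

step 1 [0.5y] bond c/2=7/200: DF=(494109/500000 − 7/200·(0))/(1+7/200) = 2387/2500 ≈ 0.954800
step 2 [1y] swap r/2=215/6301: DF=(1 − 215/6301·(0.954800))/(1+215/6301) = 1871/2000 ≈ 0.935500
step 3 [1.5y] bond c/2=9/800: DF=(1527763/1600000 − 9/800·(0.954800+0.935500))/(1+9/800) = 577/625 ≈ 0.923200
step 4 [2y] bond c/2=21/800: DF=(3984581/4000000 − 21/800·(0.954800+0.935500+0.923200))/(1+21/800) = 8987/10000 ≈ 0.898700
step 5 [2.5y] zero: DF = P = 1101/1250 ≈ 0.880800
step 6 [3y] bond c/2=7/400: DF=(3751299/4000000 − 7/400·(0.954800+0.935500+0.923200+0.898700+0.880800))/(1+7/400) = 8427/10000 ≈ 0.842700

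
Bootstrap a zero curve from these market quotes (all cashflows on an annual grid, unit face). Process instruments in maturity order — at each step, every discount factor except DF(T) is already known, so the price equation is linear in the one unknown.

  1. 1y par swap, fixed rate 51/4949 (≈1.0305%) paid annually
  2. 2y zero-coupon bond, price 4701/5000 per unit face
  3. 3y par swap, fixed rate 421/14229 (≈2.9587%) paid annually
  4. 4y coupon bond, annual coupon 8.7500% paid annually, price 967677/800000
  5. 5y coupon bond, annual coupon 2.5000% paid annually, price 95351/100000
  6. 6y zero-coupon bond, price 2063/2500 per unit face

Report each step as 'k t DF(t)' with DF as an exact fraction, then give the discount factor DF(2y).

step 1 [1y] swap r/1=51/4949: DF=(1 − 51/4949·(0))/(1+51/4949) = 4949/5000 ≈ 0.989800
step 2 [2y] zero: DF = P = 4701/5000 ≈ 0.940200
step 3 [3y] swap r/1=421/14229: DF=(1 − 421/14229·(0.989800+0.940200))/(1+421/14229) = 4579/5000 ≈ 0.915800
step 4 [4y] bond c/1=7/80: DF=(967677/800000 − 7/80·(0.989800+0.940200+0.915800))/(1+7/80) = 8833/10000 ≈ 0.883300
step 5 [5y] bond c/1=1/40: DF=(95351/100000 − 1/40·(0.989800+0.940200+0.915800+0.883300))/(1+1/40) = 8393/10000 ≈ 0.839300
step 6 [6y] zero: DF = P = 2063/2500 ≈ 0.825200

1 1 4949/5000
2 2 4701/5000
3 3 4579/5000
4 4 8833/10000
5 5 8393/10000
6 6 2063/2500
DF(2y) = 4701/5000 ≈ 0.940200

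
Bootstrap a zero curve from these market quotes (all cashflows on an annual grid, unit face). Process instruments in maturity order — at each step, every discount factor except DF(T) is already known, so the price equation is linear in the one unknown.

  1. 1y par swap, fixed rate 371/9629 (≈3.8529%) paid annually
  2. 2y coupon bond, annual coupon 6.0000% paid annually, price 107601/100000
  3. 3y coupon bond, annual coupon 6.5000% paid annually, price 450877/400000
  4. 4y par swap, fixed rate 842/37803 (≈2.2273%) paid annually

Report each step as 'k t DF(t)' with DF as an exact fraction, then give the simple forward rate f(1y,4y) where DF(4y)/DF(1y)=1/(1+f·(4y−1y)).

step 1 [1y] swap r/1=371/9629: DF=(1 − 371/9629·(0))/(1+371/9629) = 9629/10000 ≈ 0.962900
step 2 [2y] bond c/1=3/50: DF=(107601/100000 − 3/50·(0.962900))/(1+3/50) = 4803/5000 ≈ 0.960600
step 3 [3y] bond c/1=13/200: DF=(450877/400000 − 13/200·(0.962900+0.960600))/(1+13/200) = 941/1000 ≈ 0.941000
step 4 [4y] swap r/1=842/37803: DF=(1 − 842/37803·(0.962900+0.960600+0.941000))/(1+842/37803) = 4579/5000 ≈ 0.915800

1 1 9629/10000
2 2 4803/5000
3 3 941/1000
4 4 4579/5000
f(1y,4y) = ((9629/10000)/(4579/5000) − 1)/(3) = 157/9158 ≈ 1.7143%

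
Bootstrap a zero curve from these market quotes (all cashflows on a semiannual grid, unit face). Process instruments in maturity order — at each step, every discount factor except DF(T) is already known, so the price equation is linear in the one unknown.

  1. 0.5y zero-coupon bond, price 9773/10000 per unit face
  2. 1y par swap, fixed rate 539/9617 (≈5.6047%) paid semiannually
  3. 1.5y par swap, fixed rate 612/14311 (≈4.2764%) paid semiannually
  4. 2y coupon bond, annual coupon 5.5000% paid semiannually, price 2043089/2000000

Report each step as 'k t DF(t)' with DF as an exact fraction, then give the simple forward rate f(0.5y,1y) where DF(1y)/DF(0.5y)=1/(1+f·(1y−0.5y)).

step 1 [0.5y] zero: DF = P = 9773/10000 ≈ 0.977300
step 2 [1y] swap r/2=539/19234: DF=(1 − 539/19234·(0.977300))/(1+539/19234) = 9461/10000 ≈ 0.946100
step 3 [1.5y] swap r/2=306/14311: DF=(1 − 306/14311·(0.977300+0.946100))/(1+306/14311) = 2347/2500 ≈ 0.938800
step 4 [2y] bond c/2=11/400: DF=(2043089/2000000 − 11/400·(0.977300+0.946100+0.938800))/(1+11/400) = 1147/1250 ≈ 0.917600

1 1/2 9773/10000
2 1 9461/10000
3 3/2 2347/2500
4 2 1147/1250
f(0.5y,1y) = ((9773/10000)/(9461/10000) − 1)/(1/2) = 624/9461 ≈ 6.5955%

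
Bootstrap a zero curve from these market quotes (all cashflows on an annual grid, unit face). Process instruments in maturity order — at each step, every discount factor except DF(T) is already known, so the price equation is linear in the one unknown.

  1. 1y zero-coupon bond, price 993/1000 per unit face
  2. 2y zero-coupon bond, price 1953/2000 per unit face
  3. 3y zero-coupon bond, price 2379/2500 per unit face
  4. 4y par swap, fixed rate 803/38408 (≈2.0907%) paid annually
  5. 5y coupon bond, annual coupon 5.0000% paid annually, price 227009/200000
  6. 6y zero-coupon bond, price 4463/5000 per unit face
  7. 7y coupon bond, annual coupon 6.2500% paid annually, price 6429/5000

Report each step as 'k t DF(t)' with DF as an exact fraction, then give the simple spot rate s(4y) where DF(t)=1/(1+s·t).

1 1 993/1000
2 2 1953/2000
3 3 2379/2500
4 4 9197/10000
5 5 8981/10000
6 6 4463/5000
7 7 8789/10000
s(4y) = (1/(9197/10000) − 1)/(4) = 803/36788 ≈ 2.1828%

step 1 [1y] zero: DF = P = 993/1000 ≈ 0.993000
step 2 [2y] zero: DF = P = 1953/2000 ≈ 0.976500
step 3 [3y] zero: DF = P = 2379/2500 ≈ 0.951600
step 4 [4y] swap r/1=803/38408: DF=(1 − 803/38408·(0.993000+0.976500+0.951600))/(1+803/38408) = 9197/10000 ≈ 0.919700
step 5 [5y] bond c/1=1/20: DF=(227009/200000 − 1/20·(0.993000+0.976500+0.951600+0.919700))/(1+1/20) = 8981/10000 ≈ 0.898100
step 6 [6y] zero: DF = P = 4463/5000 ≈ 0.892600
step 7 [7y] bond c/1=1/16: DF=(6429/5000 − 1/16·(0.993000+0.976500+0.951600+0.919700+0.898100+0.892600))/(1+1/16) = 8789/10000 ≈ 0.878900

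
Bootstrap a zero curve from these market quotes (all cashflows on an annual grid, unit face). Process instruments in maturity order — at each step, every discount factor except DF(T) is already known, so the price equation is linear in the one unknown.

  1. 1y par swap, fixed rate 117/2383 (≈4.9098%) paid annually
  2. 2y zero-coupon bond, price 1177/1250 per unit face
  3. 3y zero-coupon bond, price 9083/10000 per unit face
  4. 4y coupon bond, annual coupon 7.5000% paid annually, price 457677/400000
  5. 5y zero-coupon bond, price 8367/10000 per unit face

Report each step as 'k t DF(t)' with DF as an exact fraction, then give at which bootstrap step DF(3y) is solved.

1 1 2383/2500
2 2 1177/1250
3 3 9083/10000
4 4 543/625
5 5 8367/10000
DF(3y) is solved at step 3

step 1 [1y] swap r/1=117/2383: DF=(1 − 117/2383·(0))/(1+117/2383) = 2383/2500 ≈ 0.953200
step 2 [2y] zero: DF = P = 1177/1250 ≈ 0.941600
step 3 [3y] zero: DF = P = 9083/10000 ≈ 0.908300
step 4 [4y] bond c/1=3/40: DF=(457677/400000 − 3/40·(0.953200+0.941600+0.908300))/(1+3/40) = 543/625 ≈ 0.868800
step 5 [5y] zero: DF = P = 8367/10000 ≈ 0.836700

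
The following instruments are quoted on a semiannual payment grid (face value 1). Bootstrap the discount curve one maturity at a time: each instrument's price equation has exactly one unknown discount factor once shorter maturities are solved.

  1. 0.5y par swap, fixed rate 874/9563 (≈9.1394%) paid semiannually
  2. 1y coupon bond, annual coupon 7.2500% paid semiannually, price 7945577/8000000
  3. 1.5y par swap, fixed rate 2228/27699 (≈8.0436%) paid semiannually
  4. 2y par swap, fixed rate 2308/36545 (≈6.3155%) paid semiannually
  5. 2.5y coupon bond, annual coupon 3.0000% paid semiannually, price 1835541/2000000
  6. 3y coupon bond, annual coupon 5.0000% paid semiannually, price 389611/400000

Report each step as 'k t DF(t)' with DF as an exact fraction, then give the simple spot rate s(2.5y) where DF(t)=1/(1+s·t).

step 1 [0.5y] swap r/2=437/9563: DF=(1 − 437/9563·(0))/(1+437/9563) = 9563/10000 ≈ 0.956300
step 2 [1y] bond c/2=29/800: DF=(7945577/8000000 − 29/800·(0.956300))/(1+29/800) = 37/40 ≈ 0.925000
step 3 [1.5y] swap r/2=1114/27699: DF=(1 − 1114/27699·(0.956300+0.925000))/(1+1114/27699) = 4443/5000 ≈ 0.888600
step 4 [2y] swap r/2=1154/36545: DF=(1 − 1154/36545·(0.956300+0.925000+0.888600))/(1+1154/36545) = 4423/5000 ≈ 0.884600
step 5 [2.5y] bond c/2=3/200: DF=(1835541/2000000 − 3/200·(0.956300+0.925000+0.888600+0.884600))/(1+3/200) = 4251/5000 ≈ 0.850200
step 6 [3y] bond c/2=1/40: DF=(389611/400000 − 1/40·(0.956300+0.925000+0.888600+0.884600+0.850200))/(1+1/40) = 2101/2500 ≈ 0.840400

1 1/2 9563/10000
2 1 37/40
3 3/2 4443/5000
4 2 4423/5000
5 5/2 4251/5000
6 3 2101/2500
s(2.5y) = (1/(4251/5000) − 1)/(5/2) = 1498/21255 ≈ 7.0478%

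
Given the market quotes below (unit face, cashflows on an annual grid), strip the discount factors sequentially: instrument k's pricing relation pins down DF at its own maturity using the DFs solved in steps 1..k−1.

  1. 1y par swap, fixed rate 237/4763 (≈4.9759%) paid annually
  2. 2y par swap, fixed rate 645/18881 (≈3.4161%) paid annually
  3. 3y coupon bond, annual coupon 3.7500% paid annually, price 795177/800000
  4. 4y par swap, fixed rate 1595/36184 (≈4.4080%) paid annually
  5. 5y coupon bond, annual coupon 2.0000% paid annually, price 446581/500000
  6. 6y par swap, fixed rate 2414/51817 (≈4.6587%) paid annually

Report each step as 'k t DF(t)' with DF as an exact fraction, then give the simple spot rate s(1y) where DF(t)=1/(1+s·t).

step 1 [1y] swap r/1=237/4763: DF=(1 − 237/4763·(0))/(1+237/4763) = 4763/5000 ≈ 0.952600
step 2 [2y] swap r/1=645/18881: DF=(1 − 645/18881·(0.952600))/(1+645/18881) = 1871/2000 ≈ 0.935500
step 3 [3y] bond c/1=3/80: DF=(795177/800000 − 3/80·(0.952600+0.935500))/(1+3/80) = 4449/5000 ≈ 0.889800
step 4 [4y] swap r/1=1595/36184: DF=(1 − 1595/36184·(0.952600+0.935500+0.889800))/(1+1595/36184) = 1681/2000 ≈ 0.840500
step 5 [5y] bond c/1=1/50: DF=(446581/500000 − 1/50·(0.952600+0.935500+0.889800+0.840500))/(1+1/50) = 8047/10000 ≈ 0.804700
step 6 [6y] swap r/1=2414/51817: DF=(1 − 2414/51817·(0.952600+0.935500+0.889800+0.840500+0.804700))/(1+2414/51817) = 3793/5000 ≈ 0.758600

1 1 4763/5000
2 2 1871/2000
3 3 4449/5000
4 4 1681/2000
5 5 8047/10000
6 6 3793/5000
s(1y) = (1/(4763/5000) − 1)/(1) = 237/4763 ≈ 4.9759%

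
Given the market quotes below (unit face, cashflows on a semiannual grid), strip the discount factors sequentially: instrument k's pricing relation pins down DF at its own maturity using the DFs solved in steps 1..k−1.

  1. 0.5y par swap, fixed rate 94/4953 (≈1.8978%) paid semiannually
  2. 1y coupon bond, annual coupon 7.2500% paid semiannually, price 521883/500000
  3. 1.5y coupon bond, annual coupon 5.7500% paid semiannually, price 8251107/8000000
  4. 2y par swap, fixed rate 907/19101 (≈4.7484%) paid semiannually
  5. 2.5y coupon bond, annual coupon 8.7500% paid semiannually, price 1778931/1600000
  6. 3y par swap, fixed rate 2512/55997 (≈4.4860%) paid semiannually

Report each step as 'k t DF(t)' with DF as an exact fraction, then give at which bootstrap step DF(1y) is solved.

step 1 [0.5y] swap r/2=47/4953: DF=(1 − 47/4953·(0))/(1+47/4953) = 4953/5000 ≈ 0.990600
step 2 [1y] bond c/2=29/800: DF=(521883/500000 − 29/800·(0.990600))/(1+29/800) = 4863/5000 ≈ 0.972600
step 3 [1.5y] bond c/2=23/800: DF=(8251107/8000000 − 23/800·(0.990600+0.972600))/(1+23/800) = 9477/10000 ≈ 0.947700
step 4 [2y] swap r/2=907/38202: DF=(1 − 907/38202·(0.990600+0.972600+0.947700))/(1+907/38202) = 9093/10000 ≈ 0.909300
step 5 [2.5y] bond c/2=7/160: DF=(1778931/1600000 − 7/160·(0.990600+0.972600+0.947700+0.909300))/(1+7/160) = 9051/10000 ≈ 0.905100
step 6 [3y] swap r/2=1256/55997: DF=(1 − 1256/55997·(0.990600+0.972600+0.947700+0.909300+0.905100))/(1+1256/55997) = 1093/1250 ≈ 0.874400

1 1/2 4953/5000
2 1 4863/5000
3 3/2 9477/10000
4 2 9093/10000
5 5/2 9051/10000
6 3 1093/1250
DF(1y) is solved at step 2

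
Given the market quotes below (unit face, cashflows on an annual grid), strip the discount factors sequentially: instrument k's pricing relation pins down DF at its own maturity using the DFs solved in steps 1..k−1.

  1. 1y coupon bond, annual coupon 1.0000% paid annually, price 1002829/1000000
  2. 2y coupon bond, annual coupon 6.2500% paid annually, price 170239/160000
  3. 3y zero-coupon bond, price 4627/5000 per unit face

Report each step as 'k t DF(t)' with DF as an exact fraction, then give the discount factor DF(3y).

step 1 [1y] bond c/1=1/100: DF=(1002829/1000000 − 1/100·(0))/(1+1/100) = 9929/10000 ≈ 0.992900
step 2 [2y] bond c/1=1/16: DF=(170239/160000 − 1/16·(0.992900))/(1+1/16) = 943/1000 ≈ 0.943000
step 3 [3y] zero: DF = P = 4627/5000 ≈ 0.925400

1 1 9929/10000
2 2 943/1000
3 3 4627/5000
DF(3y) = 4627/5000 ≈ 0.925400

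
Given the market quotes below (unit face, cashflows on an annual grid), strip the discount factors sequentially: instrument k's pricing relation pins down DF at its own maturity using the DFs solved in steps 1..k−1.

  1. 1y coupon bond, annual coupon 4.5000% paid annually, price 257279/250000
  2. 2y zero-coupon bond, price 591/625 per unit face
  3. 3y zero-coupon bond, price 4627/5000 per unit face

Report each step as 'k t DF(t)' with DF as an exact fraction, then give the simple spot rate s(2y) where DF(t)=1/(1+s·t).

1 1 1231/1250
2 2 591/625
3 3 4627/5000
s(2y) = (1/(591/625) − 1)/(2) = 17/591 ≈ 2.8765%

step 1 [1y] bond c/1=9/200: DF=(257279/250000 − 9/200·(0))/(1+9/200) = 1231/1250 ≈ 0.984800
step 2 [2y] zero: DF = P = 591/625 ≈ 0.945600
step 3 [3y] zero: DF = P = 4627/5000 ≈ 0.925400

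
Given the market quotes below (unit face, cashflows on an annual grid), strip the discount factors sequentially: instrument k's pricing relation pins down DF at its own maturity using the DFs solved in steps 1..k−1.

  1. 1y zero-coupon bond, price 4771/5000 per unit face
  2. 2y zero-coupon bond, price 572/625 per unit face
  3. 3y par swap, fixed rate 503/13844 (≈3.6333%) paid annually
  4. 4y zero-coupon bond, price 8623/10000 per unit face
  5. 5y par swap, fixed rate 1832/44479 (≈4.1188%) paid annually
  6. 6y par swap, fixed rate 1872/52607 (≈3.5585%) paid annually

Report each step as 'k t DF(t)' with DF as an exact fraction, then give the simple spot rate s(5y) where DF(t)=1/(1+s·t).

step 1 [1y] zero: DF = P = 4771/5000 ≈ 0.954200
step 2 [2y] zero: DF = P = 572/625 ≈ 0.915200
step 3 [3y] swap r/1=503/13844: DF=(1 − 503/13844·(0.954200+0.915200))/(1+503/13844) = 4497/5000 ≈ 0.899400
step 4 [4y] zero: DF = P = 8623/10000 ≈ 0.862300
step 5 [5y] swap r/1=1832/44479: DF=(1 − 1832/44479·(0.954200+0.915200+0.899400+0.862300))/(1+1832/44479) = 1021/1250 ≈ 0.816800
step 6 [6y] swap r/1=1872/52607: DF=(1 − 1872/52607·(0.954200+0.915200+0.899400+0.862300+0.816800))/(1+1872/52607) = 508/625 ≈ 0.812800

1 1 4771/5000
2 2 572/625
3 3 4497/5000
4 4 8623/10000
5 5 1021/1250
6 6 508/625
s(5y) = (1/(1021/1250) − 1)/(5) = 229/5105 ≈ 4.4858%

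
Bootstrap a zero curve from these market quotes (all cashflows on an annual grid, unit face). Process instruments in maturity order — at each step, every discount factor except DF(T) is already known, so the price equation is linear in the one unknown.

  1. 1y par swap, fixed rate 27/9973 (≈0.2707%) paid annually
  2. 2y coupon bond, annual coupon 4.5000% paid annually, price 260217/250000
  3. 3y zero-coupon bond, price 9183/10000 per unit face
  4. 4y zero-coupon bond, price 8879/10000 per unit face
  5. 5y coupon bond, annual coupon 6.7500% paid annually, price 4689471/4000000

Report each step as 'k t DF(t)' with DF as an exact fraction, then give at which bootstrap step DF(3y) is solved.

step 1 [1y] swap r/1=27/9973: DF=(1 − 27/9973·(0))/(1+27/9973) = 9973/10000 ≈ 0.997300
step 2 [2y] bond c/1=9/200: DF=(260217/250000 − 9/200·(0.997300))/(1+9/200) = 9531/10000 ≈ 0.953100
step 3 [3y] zero: DF = P = 9183/10000 ≈ 0.918300
step 4 [4y] zero: DF = P = 8879/10000 ≈ 0.887900
step 5 [5y] bond c/1=27/400: DF=(4689471/4000000 − 27/400·(0.997300+0.953100+0.918300+0.887900))/(1+27/400) = 8607/10000 ≈ 0.860700

1 1 9973/10000
2 2 9531/10000
3 3 9183/10000
4 4 8879/10000
5 5 8607/10000
DF(3y) is solved at step 3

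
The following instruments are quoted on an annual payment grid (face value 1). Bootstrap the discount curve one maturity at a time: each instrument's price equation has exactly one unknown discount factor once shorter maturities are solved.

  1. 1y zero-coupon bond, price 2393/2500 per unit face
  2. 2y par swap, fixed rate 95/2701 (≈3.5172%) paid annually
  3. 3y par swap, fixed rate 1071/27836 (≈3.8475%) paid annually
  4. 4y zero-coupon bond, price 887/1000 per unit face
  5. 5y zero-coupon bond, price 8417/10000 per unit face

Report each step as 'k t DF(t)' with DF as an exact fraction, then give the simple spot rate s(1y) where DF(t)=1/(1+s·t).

step 1 [1y] zero: DF = P = 2393/2500 ≈ 0.957200
step 2 [2y] swap r/1=95/2701: DF=(1 − 95/2701·(0.957200))/(1+95/2701) = 1867/2000 ≈ 0.933500
step 3 [3y] swap r/1=1071/27836: DF=(1 − 1071/27836·(0.957200+0.933500))/(1+1071/27836) = 8929/10000 ≈ 0.892900
step 4 [4y] zero: DF = P = 887/1000 ≈ 0.887000
step 5 [5y] zero: DF = P = 8417/10000 ≈ 0.841700

1 1 2393/2500
2 2 1867/2000
3 3 8929/10000
4 4 887/1000
5 5 8417/10000
s(1y) = (1/(2393/2500) − 1)/(1) = 107/2393 ≈ 4.4714%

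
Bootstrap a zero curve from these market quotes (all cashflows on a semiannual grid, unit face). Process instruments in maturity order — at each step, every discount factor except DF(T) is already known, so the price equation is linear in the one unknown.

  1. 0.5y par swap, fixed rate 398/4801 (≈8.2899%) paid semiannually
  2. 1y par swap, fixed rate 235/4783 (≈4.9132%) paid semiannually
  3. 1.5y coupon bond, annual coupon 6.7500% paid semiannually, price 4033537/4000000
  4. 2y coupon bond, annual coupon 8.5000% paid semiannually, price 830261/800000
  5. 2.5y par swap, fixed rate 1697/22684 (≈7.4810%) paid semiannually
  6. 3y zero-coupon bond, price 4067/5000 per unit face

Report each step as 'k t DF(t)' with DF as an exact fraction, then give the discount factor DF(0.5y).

step 1 [0.5y] swap r/2=199/4801: DF=(1 − 199/4801·(0))/(1+199/4801) = 4801/5000 ≈ 0.960200
step 2 [1y] swap r/2=235/9566: DF=(1 − 235/9566·(0.960200))/(1+235/9566) = 953/1000 ≈ 0.953000
step 3 [1.5y] bond c/2=27/800: DF=(4033537/4000000 − 27/800·(0.960200+0.953000))/(1+27/800) = 913/1000 ≈ 0.913000
step 4 [2y] bond c/2=17/400: DF=(830261/800000 − 17/400·(0.960200+0.953000+0.913000))/(1+17/400) = 8803/10000 ≈ 0.880300
step 5 [2.5y] swap r/2=1697/45368: DF=(1 − 1697/45368·(0.960200+0.953000+0.913000+0.880300))/(1+1697/45368) = 8303/10000 ≈ 0.830300
step 6 [3y] zero: DF = P = 4067/5000 ≈ 0.813400

1 1/2 4801/5000
2 1 953/1000
3 3/2 913/1000
4 2 8803/10000
5 5/2 8303/10000
6 3 4067/5000
DF(0.5y) = 4801/5000 ≈ 0.960200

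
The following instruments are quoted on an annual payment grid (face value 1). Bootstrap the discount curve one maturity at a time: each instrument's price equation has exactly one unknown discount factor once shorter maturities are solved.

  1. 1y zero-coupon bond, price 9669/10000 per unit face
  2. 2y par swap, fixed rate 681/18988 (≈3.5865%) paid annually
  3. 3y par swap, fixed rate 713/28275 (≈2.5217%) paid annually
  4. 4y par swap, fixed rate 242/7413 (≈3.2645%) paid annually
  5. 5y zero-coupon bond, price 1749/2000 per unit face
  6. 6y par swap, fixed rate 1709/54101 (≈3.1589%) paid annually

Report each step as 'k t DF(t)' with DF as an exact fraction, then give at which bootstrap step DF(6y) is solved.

1 1 9669/10000
2 2 9319/10000
3 3 9287/10000
4 4 879/1000
5 5 1749/2000
6 6 8291/10000
DF(6y) is solved at step 6

step 1 [1y] zero: DF = P = 9669/10000 ≈ 0.966900
step 2 [2y] swap r/1=681/18988: DF=(1 − 681/18988·(0.966900))/(1+681/18988) = 9319/10000 ≈ 0.931900
step 3 [3y] swap r/1=713/28275: DF=(1 − 713/28275·(0.966900+0.931900))/(1+713/28275) = 9287/10000 ≈ 0.928700
step 4 [4y] swap r/1=242/7413: DF=(1 − 242/7413·(0.966900+0.931900+0.928700))/(1+242/7413) = 879/1000 ≈ 0.879000
step 5 [5y] zero: DF = P = 1749/2000 ≈ 0.874500
step 6 [6y] swap r/1=1709/54101: DF=(1 − 1709/54101·(0.966900+0.931900+0.928700+0.879000+0.874500))/(1+1709/54101) = 8291/10000 ≈ 0.829100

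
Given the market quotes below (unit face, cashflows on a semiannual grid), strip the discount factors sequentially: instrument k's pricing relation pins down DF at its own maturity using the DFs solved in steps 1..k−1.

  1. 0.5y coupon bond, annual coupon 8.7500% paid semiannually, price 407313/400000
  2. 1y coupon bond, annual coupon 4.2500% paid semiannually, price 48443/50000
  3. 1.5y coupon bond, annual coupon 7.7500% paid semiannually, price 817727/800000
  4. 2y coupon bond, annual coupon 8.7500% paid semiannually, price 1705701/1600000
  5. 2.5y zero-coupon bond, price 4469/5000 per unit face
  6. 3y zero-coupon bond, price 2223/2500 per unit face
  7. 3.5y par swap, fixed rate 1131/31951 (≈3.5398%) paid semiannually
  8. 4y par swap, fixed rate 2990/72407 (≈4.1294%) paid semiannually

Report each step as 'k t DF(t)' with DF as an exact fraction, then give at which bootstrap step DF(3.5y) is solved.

1 1/2 2439/2500
2 1 2321/2500
3 3/2 913/1000
4 2 9033/10000
5 5/2 4469/5000
6 3 2223/2500
7 7/2 8869/10000
8 4 1701/2000
DF(3.5y) is solved at step 7

step 1 [0.5y] bond c/2=7/160: DF=(407313/400000 − 7/160·(0))/(1+7/160) = 2439/2500 ≈ 0.975600
step 2 [1y] bond c/2=17/800: DF=(48443/50000 − 17/800·(0.975600))/(1+17/800) = 2321/2500 ≈ 0.928400
step 3 [1.5y] bond c/2=31/800: DF=(817727/800000 − 31/800·(0.975600+0.928400))/(1+31/800) = 913/1000 ≈ 0.913000
step 4 [2y] bond c/2=7/160: DF=(1705701/1600000 − 7/160·(0.975600+0.928400+0.913000))/(1+7/160) = 9033/10000 ≈ 0.903300
step 5 [2.5y] zero: DF = P = 4469/5000 ≈ 0.893800
step 6 [3y] zero: DF = P = 2223/2500 ≈ 0.889200
step 7 [3.5y] swap r/2=1131/63902: DF=(1 − 1131/63902·(0.975600+0.928400+0.913000+0.903300+0.893800+0.889200))/(1+1131/63902) = 8869/10000 ≈ 0.886900
step 8 [4y] swap r/2=1495/72407: DF=(1 − 1495/72407·(0.975600+0.928400+0.913000+0.903300+0.893800+0.889200+0.886900))/(1+1495/72407) = 1701/2000 ≈ 0.850500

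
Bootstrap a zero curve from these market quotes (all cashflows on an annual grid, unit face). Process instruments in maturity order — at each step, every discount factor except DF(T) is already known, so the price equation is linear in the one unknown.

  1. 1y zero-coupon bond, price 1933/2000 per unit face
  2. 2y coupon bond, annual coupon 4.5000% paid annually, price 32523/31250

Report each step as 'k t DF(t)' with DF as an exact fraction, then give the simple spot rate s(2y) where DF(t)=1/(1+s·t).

step 1 [1y] zero: DF = P = 1933/2000 ≈ 0.966500
step 2 [2y] bond c/1=9/200: DF=(32523/31250 − 9/200·(0.966500))/(1+9/200) = 9543/10000 ≈ 0.954300

1 1 1933/2000
2 2 9543/10000
s(2y) = (1/(9543/10000) − 1)/(2) = 457/19086 ≈ 2.3944%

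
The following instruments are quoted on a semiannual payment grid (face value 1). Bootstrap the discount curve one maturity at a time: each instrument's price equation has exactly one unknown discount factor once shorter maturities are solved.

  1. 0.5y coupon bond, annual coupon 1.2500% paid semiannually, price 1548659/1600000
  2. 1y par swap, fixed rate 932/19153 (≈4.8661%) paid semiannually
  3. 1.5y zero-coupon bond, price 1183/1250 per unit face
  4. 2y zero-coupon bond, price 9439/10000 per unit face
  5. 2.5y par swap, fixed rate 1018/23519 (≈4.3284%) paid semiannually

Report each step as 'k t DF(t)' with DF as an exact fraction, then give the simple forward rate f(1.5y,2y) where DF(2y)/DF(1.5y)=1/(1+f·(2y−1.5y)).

1 1/2 9619/10000
2 1 4767/5000
3 3/2 1183/1250
4 2 9439/10000
5 5/2 4491/5000
f(1.5y,2y) = ((1183/1250)/(9439/10000) − 1)/(1/2) = 50/9439 ≈ 0.5297%

step 1 [0.5y] bond c/2=1/160: DF=(1548659/1600000 − 1/160·(0))/(1+1/160) = 9619/10000 ≈ 0.961900
step 2 [1y] swap r/2=466/19153: DF=(1 − 466/19153·(0.961900))/(1+466/19153) = 4767/5000 ≈ 0.953400
step 3 [1.5y] zero: DF = P = 1183/1250 ≈ 0.946400
step 4 [2y] zero: DF = P = 9439/10000 ≈ 0.943900
step 5 [2.5y] swap r/2=509/23519: DF=(1 − 509/23519·(0.961900+0.953400+0.946400+0.943900))/(1+509/23519) = 4491/5000 ≈ 0.898200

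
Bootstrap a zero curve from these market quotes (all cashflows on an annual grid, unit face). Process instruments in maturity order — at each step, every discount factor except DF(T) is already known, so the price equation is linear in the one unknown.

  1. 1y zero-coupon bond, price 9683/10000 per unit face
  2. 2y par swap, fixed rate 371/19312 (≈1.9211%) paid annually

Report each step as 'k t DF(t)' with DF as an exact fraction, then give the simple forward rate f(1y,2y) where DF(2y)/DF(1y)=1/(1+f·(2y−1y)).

1 1 9683/10000
2 2 9629/10000
f(1y,2y) = ((9683/10000)/(9629/10000) − 1)/(1) = 54/9629 ≈ 0.5608%

step 1 [1y] zero: DF = P = 9683/10000 ≈ 0.968300
step 2 [2y] swap r/1=371/19312: DF=(1 − 371/19312·(0.968300))/(1+371/19312) = 9629/10000 ≈ 0.962900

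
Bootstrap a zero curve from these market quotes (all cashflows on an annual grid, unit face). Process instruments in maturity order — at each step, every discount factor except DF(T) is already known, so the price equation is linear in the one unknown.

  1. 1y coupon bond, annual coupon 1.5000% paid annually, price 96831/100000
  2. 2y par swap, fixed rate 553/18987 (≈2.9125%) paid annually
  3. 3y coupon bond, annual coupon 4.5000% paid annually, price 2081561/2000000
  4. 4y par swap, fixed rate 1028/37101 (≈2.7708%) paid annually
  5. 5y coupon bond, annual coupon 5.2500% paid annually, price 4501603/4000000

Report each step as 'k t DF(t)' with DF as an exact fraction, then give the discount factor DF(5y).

1 1 477/500
2 2 9447/10000
3 3 4571/5000
4 4 2243/2500
5 5 4421/5000
DF(5y) = 4421/5000 ≈ 0.884200

step 1 [1y] bond c/1=3/200: DF=(96831/100000 − 3/200·(0))/(1+3/200) = 477/500 ≈ 0.954000
step 2 [2y] swap r/1=553/18987: DF=(1 − 553/18987·(0.954000))/(1+553/18987) = 9447/10000 ≈ 0.944700
step 3 [3y] bond c/1=9/200: DF=(2081561/2000000 − 9/200·(0.954000+0.944700))/(1+9/200) = 4571/5000 ≈ 0.914200
step 4 [4y] swap r/1=1028/37101: DF=(1 − 1028/37101·(0.954000+0.944700+0.914200))/(1+1028/37101) = 2243/2500 ≈ 0.897200
step 5 [5y] bond c/1=21/400: DF=(4501603/4000000 − 21/400·(0.954000+0.944700+0.914200+0.897200))/(1+21/400) = 4421/5000 ≈ 0.884200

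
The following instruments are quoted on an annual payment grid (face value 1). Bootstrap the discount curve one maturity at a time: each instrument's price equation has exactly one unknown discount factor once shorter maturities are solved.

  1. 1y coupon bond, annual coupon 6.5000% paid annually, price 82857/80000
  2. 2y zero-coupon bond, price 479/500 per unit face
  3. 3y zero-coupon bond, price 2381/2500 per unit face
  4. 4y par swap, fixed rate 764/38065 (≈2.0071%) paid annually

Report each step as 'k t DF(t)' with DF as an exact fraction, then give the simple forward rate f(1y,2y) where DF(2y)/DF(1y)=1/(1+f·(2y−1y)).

step 1 [1y] bond c/1=13/200: DF=(82857/80000 − 13/200·(0))/(1+13/200) = 389/400 ≈ 0.972500
step 2 [2y] zero: DF = P = 479/500 ≈ 0.958000
step 3 [3y] zero: DF = P = 2381/2500 ≈ 0.952400
step 4 [4y] swap r/1=764/38065: DF=(1 − 764/38065·(0.972500+0.958000+0.952400))/(1+764/38065) = 2309/2500 ≈ 0.923600

1 1 389/400
2 2 479/500
3 3 2381/2500
4 4 2309/2500
f(1y,2y) = ((389/400)/(479/500) − 1)/(1) = 29/1916 ≈ 1.5136%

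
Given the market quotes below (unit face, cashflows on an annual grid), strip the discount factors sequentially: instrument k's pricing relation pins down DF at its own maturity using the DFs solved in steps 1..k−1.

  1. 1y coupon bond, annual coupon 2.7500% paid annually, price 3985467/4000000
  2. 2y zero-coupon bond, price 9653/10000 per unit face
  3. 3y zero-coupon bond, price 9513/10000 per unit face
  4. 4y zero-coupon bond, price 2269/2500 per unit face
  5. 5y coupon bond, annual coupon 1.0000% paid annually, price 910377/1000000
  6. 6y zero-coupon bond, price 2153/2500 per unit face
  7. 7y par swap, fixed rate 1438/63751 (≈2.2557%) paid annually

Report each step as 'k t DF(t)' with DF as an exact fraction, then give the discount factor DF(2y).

step 1 [1y] bond c/1=11/400: DF=(3985467/4000000 − 11/400·(0))/(1+11/400) = 9697/10000 ≈ 0.969700
step 2 [2y] zero: DF = P = 9653/10000 ≈ 0.965300
step 3 [3y] zero: DF = P = 9513/10000 ≈ 0.951300
step 4 [4y] zero: DF = P = 2269/2500 ≈ 0.907600
step 5 [5y] bond c/1=1/100: DF=(910377/1000000 − 1/100·(0.969700+0.965300+0.951300+0.907600))/(1+1/100) = 4319/5000 ≈ 0.863800
step 6 [6y] zero: DF = P = 2153/2500 ≈ 0.861200
step 7 [7y] swap r/1=1438/63751: DF=(1 − 1438/63751·(0.969700+0.965300+0.951300+0.907600+0.863800+0.861200))/(1+1438/63751) = 4281/5000 ≈ 0.856200

1 1 9697/10000
2 2 9653/10000
3 3 9513/10000
4 4 2269/2500
5 5 4319/5000
6 6 2153/2500
7 7 4281/5000
DF(2y) = 9653/10000 ≈ 0.965300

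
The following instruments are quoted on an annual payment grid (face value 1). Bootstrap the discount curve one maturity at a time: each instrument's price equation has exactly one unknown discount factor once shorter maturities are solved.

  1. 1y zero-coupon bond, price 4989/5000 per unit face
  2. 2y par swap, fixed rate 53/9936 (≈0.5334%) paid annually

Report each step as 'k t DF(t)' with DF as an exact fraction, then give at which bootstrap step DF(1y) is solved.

step 1 [1y] zero: DF = P = 4989/5000 ≈ 0.997800
step 2 [2y] swap r/1=53/9936: DF=(1 − 53/9936·(0.997800))/(1+53/9936) = 4947/5000 ≈ 0.989400

1 1 4989/5000
2 2 4947/5000
DF(1y) is solved at step 1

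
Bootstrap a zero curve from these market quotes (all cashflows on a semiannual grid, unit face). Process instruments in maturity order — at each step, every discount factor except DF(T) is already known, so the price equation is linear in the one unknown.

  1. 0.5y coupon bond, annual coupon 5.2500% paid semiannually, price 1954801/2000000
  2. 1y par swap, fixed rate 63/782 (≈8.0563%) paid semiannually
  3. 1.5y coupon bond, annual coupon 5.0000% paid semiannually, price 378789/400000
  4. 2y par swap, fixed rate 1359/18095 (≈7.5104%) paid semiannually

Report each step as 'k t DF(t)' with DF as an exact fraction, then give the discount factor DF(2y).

1 1/2 2381/2500
2 1 2311/2500
3 3/2 8781/10000
4 2 8641/10000
DF(2y) = 8641/10000 ≈ 0.864100

step 1 [0.5y] bond c/2=21/800: DF=(1954801/2000000 − 21/800·(0))/(1+21/800) = 2381/2500 ≈ 0.952400
step 2 [1y] swap r/2=63/1564: DF=(1 − 63/1564·(0.952400))/(1+63/1564) = 2311/2500 ≈ 0.924400
step 3 [1.5y] bond c/2=1/40: DF=(378789/400000 − 1/40·(0.952400+0.924400))/(1+1/40) = 8781/10000 ≈ 0.878100
step 4 [2y] swap r/2=1359/36190: DF=(1 − 1359/36190·(0.952400+0.924400+0.878100))/(1+1359/36190) = 8641/10000 ≈ 0.864100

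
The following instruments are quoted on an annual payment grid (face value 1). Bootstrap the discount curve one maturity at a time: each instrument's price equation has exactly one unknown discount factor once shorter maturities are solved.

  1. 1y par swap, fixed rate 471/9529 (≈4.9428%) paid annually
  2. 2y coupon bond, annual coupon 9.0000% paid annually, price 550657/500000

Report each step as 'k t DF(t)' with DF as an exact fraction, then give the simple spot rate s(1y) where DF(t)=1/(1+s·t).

1 1 9529/10000
2 2 9317/10000
s(1y) = (1/(9529/10000) − 1)/(1) = 471/9529 ≈ 4.9428%

step 1 [1y] swap r/1=471/9529: DF=(1 − 471/9529·(0))/(1+471/9529) = 9529/10000 ≈ 0.952900
step 2 [2y] bond c/1=9/100: DF=(550657/500000 − 9/100·(0.952900))/(1+9/100) = 9317/10000 ≈ 0.931700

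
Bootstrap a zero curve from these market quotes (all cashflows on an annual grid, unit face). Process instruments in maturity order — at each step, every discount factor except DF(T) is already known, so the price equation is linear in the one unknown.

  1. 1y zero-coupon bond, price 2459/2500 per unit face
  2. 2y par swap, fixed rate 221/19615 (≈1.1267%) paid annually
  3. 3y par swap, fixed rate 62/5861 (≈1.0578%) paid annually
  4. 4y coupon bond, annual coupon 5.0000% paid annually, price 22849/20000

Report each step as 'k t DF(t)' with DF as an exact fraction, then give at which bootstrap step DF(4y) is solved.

1 1 2459/2500
2 2 9779/10000
3 3 969/1000
4 4 1897/2000
DF(4y) is solved at step 4

step 1 [1y] zero: DF = P = 2459/2500 ≈ 0.983600
step 2 [2y] swap r/1=221/19615: DF=(1 − 221/19615·(0.983600))/(1+221/19615) = 9779/10000 ≈ 0.977900
step 3 [3y] swap r/1=62/5861: DF=(1 − 62/5861·(0.983600+0.977900))/(1+62/5861) = 969/1000 ≈ 0.969000
step 4 [4y] bond c/1=1/20: DF=(22849/20000 − 1/20·(0.983600+0.977900+0.969000))/(1+1/20) = 1897/2000 ≈ 0.948500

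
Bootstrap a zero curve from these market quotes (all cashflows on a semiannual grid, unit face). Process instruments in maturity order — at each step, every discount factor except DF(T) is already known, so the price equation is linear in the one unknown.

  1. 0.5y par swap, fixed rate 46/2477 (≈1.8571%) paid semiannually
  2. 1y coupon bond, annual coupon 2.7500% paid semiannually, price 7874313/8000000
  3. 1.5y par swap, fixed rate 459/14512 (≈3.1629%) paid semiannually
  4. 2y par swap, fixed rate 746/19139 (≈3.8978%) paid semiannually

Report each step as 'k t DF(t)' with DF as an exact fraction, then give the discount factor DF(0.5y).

step 1 [0.5y] swap r/2=23/2477: DF=(1 − 23/2477·(0))/(1+23/2477) = 2477/2500 ≈ 0.990800
step 2 [1y] bond c/2=11/800: DF=(7874313/8000000 − 11/800·(0.990800))/(1+11/800) = 383/400 ≈ 0.957500
step 3 [1.5y] swap r/2=459/29024: DF=(1 − 459/29024·(0.990800+0.957500))/(1+459/29024) = 9541/10000 ≈ 0.954100
step 4 [2y] swap r/2=373/19139: DF=(1 − 373/19139·(0.990800+0.957500+0.954100))/(1+373/19139) = 4627/5000 ≈ 0.925400

1 1/2 2477/2500
2 1 383/400
3 3/2 9541/10000
4 2 4627/5000
DF(0.5y) = 2477/2500 ≈ 0.990800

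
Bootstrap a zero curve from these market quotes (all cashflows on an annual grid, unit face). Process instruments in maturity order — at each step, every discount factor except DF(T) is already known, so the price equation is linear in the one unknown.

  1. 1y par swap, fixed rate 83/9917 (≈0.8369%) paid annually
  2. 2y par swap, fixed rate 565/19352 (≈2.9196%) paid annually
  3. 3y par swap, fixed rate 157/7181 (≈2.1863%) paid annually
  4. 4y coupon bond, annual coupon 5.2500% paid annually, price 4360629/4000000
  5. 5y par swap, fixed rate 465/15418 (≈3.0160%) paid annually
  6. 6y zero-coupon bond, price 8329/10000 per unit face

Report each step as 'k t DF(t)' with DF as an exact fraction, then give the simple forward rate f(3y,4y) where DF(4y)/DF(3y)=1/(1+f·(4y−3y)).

1 1 9917/10000
2 2 1887/2000
3 3 2343/2500
4 4 357/400
5 5 1721/2000
6 6 8329/10000
f(3y,4y) = ((2343/2500)/(357/400) − 1)/(1) = 149/2975 ≈ 5.0084%

step 1 [1y] swap r/1=83/9917: DF=(1 − 83/9917·(0))/(1+83/9917) = 9917/10000 ≈ 0.991700
step 2 [2y] swap r/1=565/19352: DF=(1 − 565/19352·(0.991700))/(1+565/19352) = 1887/2000 ≈ 0.943500
step 3 [3y] swap r/1=157/7181: DF=(1 − 157/7181·(0.991700+0.943500))/(1+157/7181) = 2343/2500 ≈ 0.937200
step 4 [4y] bond c/1=21/400: DF=(4360629/4000000 − 21/400·(0.991700+0.943500+0.937200))/(1+21/400) = 357/400 ≈ 0.892500
step 5 [5y] swap r/1=465/15418: DF=(1 − 465/15418·(0.991700+0.943500+0.937200+0.892500))/(1+465/15418) = 1721/2000 ≈ 0.860500
step 6 [6y] zero: DF = P = 8329/10000 ≈ 0.832900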